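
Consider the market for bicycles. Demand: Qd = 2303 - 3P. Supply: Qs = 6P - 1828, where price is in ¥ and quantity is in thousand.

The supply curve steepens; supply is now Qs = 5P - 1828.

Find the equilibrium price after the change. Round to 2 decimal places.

Initially, 2303 - 3P = 6P - 1828, so 4131 = 9P and P = 459, Q = 926.
The new curves are Qd = 2303 - 3P (demand) and Qs = 5P - 1828 (supply).
Clearing the new market: 2303 - 3P = 5P - 1828, so P = 516.375 and Q = 753.875.

516.38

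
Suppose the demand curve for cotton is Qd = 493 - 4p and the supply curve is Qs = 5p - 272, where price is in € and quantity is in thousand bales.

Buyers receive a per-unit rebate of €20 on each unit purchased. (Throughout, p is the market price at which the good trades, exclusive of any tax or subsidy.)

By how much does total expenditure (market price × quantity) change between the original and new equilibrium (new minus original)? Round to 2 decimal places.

Original equilibrium: 493 - 4p = 5p - 272 gives 765 = 9p, so p = 85 and Q = 153.
Since buyers' out-of-pocket price is the market price minus the rebate, the effective demand curve becomes Qd = 573 - 4p.
Setting them equal: 573 - 4p = 5p - 272 → 845 = 9p, so p = 845/9 ≈ 93.8889 and Q = 1777/9 ≈ 197.4444.
Expenditure moves from 85×153 = 13005 to 93.8889×197.4444 = 18537.8395; change = +5532.84.

+5532.84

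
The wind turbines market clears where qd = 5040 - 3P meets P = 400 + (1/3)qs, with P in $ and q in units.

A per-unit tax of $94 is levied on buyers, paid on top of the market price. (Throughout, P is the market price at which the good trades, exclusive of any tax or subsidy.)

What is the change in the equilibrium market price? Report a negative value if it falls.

Solve the original market: 5040 - 3P = 3P - 1200, hence P = 1040 and q = 1920.
Since buyers pay the price plus the tax, the effective demand curve becomes qd = 4758 - 3P.
Setting them equal: 4758 - 3P = 3P - 1200 → 5958 = 6P, so P = 993 and q = 1779.
ΔP = 993 − 1040 = -47.

-47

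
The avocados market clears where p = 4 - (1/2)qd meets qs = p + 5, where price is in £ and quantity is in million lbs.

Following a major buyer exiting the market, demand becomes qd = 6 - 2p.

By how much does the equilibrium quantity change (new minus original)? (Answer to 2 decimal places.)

Solve the original market: 8 - 2p = p + 5, hence p = 1 and q = 6.
With the change applied: demand qd = 6 - 2p, supply qs = p + 5.
New equilibrium: 6 - 2p = p + 5 ⇒ 1 = 3p ⇒ p = 1/3 ≈ 0.3333, q = 16/3 ≈ 5.3333.
Δq = 5.3333 − 6 = -0.67.

-0.67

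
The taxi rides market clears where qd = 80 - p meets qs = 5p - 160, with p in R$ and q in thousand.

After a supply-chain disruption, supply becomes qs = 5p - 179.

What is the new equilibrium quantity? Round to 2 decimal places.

36.83

Initially, 80 - p = 5p - 160, so 240 = 6p and p = 40, q = 40.
After the shift, demand is qd = 80 - p and supply is qs = 5p - 179.
Equate the new curves: 80 - p = 5p - 179, giving 259 = 6p, p = 259/6 ≈ 43.1667, q = 221/6 ≈ 36.8333.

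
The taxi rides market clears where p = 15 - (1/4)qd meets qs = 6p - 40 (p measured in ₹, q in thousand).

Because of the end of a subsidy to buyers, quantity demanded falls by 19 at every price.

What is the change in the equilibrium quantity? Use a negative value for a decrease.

Before the shock: 60 - 4p = 6p - 40 ⇒ 100 = 10p ⇒ p = 10, q = 20.
The shock moves the curves to qd = 41 - 4p and qs = 6p - 40.
Setting them equal: 41 - 4p = 6p - 40 → 81 = 10p, so p = 8.1 and q = 8.6.
Δq = 8.6 − 20 = -11.4.

-11.4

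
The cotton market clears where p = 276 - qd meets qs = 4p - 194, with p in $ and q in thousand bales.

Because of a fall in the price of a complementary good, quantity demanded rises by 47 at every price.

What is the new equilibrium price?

Initially, 276 - p = 4p - 194, so 470 = 5p and p = 94, q = 182.
With the change applied: demand qd = 323 - p, supply qs = 4p - 194.
Setting them equal: 323 - p = 4p - 194 → 517 = 5p, so p = 103.4 and q = 219.6.

103.4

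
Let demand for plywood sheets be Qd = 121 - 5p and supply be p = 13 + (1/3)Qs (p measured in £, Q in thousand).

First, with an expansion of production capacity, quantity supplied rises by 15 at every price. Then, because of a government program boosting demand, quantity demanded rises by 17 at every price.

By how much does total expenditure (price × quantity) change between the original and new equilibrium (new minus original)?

Original equilibrium: 121 - 5p = 3p - 39 gives 160 = 8p, so p = 20 and Q = 21.
With the change applied: demand Qd = 138 - 5p, supply Qs = 3p - 24.
Clearing the new market: 138 - 5p = 3p - 24, so p = 20.25 and Q = 36.75.
Expenditure moves from 20×21 = 420 to 20.25×36.75 = 744.1875; change = +324.1875.

+324.1875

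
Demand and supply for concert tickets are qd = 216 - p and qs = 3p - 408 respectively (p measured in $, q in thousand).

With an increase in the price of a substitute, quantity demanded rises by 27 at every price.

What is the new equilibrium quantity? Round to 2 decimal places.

80.25

Original equilibrium: 216 - p = 3p - 408 gives 624 = 4p, so p = 156 and q = 60.
With the change applied: demand qd = 243 - p, supply qs = 3p - 408.
Clearing the new market: 243 - p = 3p - 408, so p = 162.75 and q = 80.25.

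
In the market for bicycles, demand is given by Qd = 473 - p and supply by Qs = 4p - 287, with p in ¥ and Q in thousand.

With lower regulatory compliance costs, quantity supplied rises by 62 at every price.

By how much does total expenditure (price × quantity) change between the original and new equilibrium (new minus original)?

-2249.36

Before the shock: 473 - p = 4p - 287 ⇒ 760 = 5p ⇒ p = 152, Q = 321.
After the shift, demand is Qd = 473 - p and supply is Qs = 4p - 225.
Clearing the new market: 473 - p = 4p - 225, so p = 139.6 and Q = 333.4.
Expenditure moves from 152×321 = 48792 to 139.6×333.4 = 46542.64; change = -2249.36.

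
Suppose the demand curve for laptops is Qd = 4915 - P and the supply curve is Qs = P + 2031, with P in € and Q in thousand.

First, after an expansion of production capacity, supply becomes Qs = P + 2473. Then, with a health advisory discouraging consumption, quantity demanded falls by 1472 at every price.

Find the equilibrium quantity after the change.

Initially, 4915 - P = P + 2031, so 2884 = 2P and P = 1442, Q = 3473.
The new curves are Qd = 3443 - P (demand) and Qs = P + 2473 (supply).
Clearing the new market: 3443 - P = P + 2473, so P = 485 and Q = 2958.

2958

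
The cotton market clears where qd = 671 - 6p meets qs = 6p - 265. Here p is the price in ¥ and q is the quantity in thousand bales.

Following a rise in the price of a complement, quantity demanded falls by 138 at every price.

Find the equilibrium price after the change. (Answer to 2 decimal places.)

66.50

Before the shock: 671 - 6p = 6p - 265 ⇒ 936 = 12p ⇒ p = 78, q = 203.
The shock moves the curves to qd = 533 - 6p and qs = 6p - 265.
Equate the new curves: 533 - 6p = 6p - 265, giving 798 = 12p, p = 66.5, q = 134.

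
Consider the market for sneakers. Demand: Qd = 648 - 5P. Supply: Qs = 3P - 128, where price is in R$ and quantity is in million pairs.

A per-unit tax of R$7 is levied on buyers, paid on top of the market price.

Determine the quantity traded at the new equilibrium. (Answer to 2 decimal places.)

Original equilibrium: 648 - 5P = 3P - 128 gives 776 = 8P, so P = 97 and Q = 163.
Since buyers pay the price plus the tax, the effective demand curve becomes Qd = 613 - 5P.
New equilibrium: 613 - 5P = 3P - 128 ⇒ 741 = 8P ⇒ P = 92.625, Q = 149.875.

149.88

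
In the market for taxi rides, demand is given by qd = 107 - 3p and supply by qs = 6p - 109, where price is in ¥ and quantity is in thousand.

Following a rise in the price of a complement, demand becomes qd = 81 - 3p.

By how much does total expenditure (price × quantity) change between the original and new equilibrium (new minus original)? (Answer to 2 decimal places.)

-467.04

Before the shock: 107 - 3p = 6p - 109 ⇒ 216 = 9p ⇒ p = 24, q = 35.
With the change applied: demand qd = 81 - 3p, supply qs = 6p - 109.
New equilibrium: 81 - 3p = 6p - 109 ⇒ 190 = 9p ⇒ p = 190/9 ≈ 21.1111, q = 53/3 ≈ 17.6667.
Expenditure moves from 24×35 = 840 to 21.1111×17.6667 = 372.9630; change = -467.04.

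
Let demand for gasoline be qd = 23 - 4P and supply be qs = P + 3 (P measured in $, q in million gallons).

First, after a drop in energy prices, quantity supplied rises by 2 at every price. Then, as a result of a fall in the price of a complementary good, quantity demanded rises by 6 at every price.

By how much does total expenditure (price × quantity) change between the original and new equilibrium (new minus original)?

Original equilibrium: 23 - 4P = P + 3 gives 20 = 5P, so P = 4 and q = 7.
The new curves are qd = 29 - 4P (demand) and qs = P + 5 (supply).
Clearing the new market: 29 - 4P = P + 5, so P = 4.8 and q = 9.8.
Expenditure moves from 4×7 = 28 to 4.8×9.8 = 47.04; change = +19.04.

+19.04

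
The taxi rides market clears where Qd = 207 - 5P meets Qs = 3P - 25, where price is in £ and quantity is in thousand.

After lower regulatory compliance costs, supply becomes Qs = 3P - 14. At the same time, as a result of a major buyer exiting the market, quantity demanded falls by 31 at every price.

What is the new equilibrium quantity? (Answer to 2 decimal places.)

Original equilibrium: 207 - 5P = 3P - 25 gives 232 = 8P, so P = 29 and Q = 62.
With the change applied: demand Qd = 176 - 5P, supply Qs = 3P - 14.
Clearing the new market: 176 - 5P = 3P - 14, so P = 23.75 and Q = 57.25.

57.25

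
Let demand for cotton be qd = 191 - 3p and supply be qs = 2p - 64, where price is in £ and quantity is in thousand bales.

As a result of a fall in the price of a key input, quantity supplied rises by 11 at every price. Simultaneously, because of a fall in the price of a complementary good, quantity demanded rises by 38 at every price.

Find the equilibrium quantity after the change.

59.8

Before the shock: 191 - 3p = 2p - 64 ⇒ 255 = 5p ⇒ p = 51, q = 38.
The shock moves the curves to qd = 229 - 3p and qs = 2p - 53.
Setting them equal: 229 - 3p = 2p - 53 → 282 = 5p, so p = 56.4 and q = 59.8.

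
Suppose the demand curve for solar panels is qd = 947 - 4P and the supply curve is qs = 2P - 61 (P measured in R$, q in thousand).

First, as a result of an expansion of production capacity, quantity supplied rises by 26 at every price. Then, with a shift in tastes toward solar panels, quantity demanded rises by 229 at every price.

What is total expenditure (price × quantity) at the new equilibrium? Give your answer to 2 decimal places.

Before the shock: 947 - 4P = 2P - 61 ⇒ 1008 = 6P ⇒ P = 168, q = 275.
The new curves are qd = 1176 - 4P (demand) and qs = 2P - 35 (supply).
Clearing the new market: 1176 - 4P = 2P - 35, so P = 1211/6 ≈ 201.8333 and q = 1106/3 ≈ 368.6667.
New expenditure = 201.8333 × 368.6667 = 74409.22.

74409.22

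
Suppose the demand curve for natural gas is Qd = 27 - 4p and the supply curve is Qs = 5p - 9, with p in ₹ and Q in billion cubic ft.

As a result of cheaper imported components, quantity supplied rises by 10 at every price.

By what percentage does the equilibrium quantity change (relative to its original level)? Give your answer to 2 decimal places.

Original equilibrium: 27 - 4p = 5p - 9 gives 36 = 9p, so p = 4 and Q = 11.
The new curves are Qd = 27 - 4p (demand) and Qs = 5p + 1 (supply).
New equilibrium: 27 - 4p = 5p + 1 ⇒ 26 = 9p ⇒ p = 26/9 ≈ 2.8889, Q = 139/9 ≈ 15.4444.
%ΔQ = (15.4444 − 11) / 11 × 100 = +40.40%.

+40.40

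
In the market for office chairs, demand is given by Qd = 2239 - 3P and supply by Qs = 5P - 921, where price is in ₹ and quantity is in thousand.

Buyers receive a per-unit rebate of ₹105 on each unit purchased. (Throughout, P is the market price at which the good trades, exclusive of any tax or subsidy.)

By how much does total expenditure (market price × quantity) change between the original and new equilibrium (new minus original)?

+127018.828125

Solve the original market: 2239 - 3P = 5P - 921, hence P = 395 and Q = 1054.
Since buyers' out-of-pocket price is the market price minus the rebate, the effective demand curve becomes Qd = 2554 - 3P.
Clearing the new market: 2554 - 3P = 5P - 921, so P = 434.375 and Q = 1250.875.
Expenditure moves from 395×1054 = 416330 to 434.375×1250.875 = 543348.828125; change = +127018.828125.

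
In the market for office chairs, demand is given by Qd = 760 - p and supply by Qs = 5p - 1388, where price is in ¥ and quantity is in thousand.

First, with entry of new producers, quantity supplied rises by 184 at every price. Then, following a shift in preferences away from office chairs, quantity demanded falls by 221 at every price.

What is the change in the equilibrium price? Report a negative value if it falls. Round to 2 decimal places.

-67.50

Original equilibrium: 760 - p = 5p - 1388 gives 2148 = 6p, so p = 358 and Q = 402.
After the shift, demand is Qd = 539 - p and supply is Qs = 5p - 1204.
Equate the new curves: 539 - p = 5p - 1204, giving 1743 = 6p, p = 290.5, Q = 248.5.
Δp = 290.5 − 358 = -67.50.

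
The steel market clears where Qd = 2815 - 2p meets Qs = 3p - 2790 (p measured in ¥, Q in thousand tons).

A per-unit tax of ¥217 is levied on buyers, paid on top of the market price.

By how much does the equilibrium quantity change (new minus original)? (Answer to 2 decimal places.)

Before the shock: 2815 - 2p = 3p - 2790 ⇒ 5605 = 5p ⇒ p = 1121, Q = 573.
Since buyers pay the price plus the tax, the effective demand curve becomes Qd = 2381 - 2p.
Clearing the new market: 2381 - 2p = 3p - 2790, so p = 1034.2 and Q = 312.6.
ΔQ = 312.6 − 573 = -260.40.

-260.40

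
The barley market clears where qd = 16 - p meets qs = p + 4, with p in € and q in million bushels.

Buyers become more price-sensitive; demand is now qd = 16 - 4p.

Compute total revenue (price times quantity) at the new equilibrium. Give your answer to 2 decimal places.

Original equilibrium: 16 - p = p + 4 gives 12 = 2p, so p = 6 and q = 10.
The shock moves the curves to qd = 16 - 4p and qs = p + 4.
Setting them equal: 16 - 4p = p + 4 → 12 = 5p, so p = 2.4 and q = 6.4.
New expenditure = 2.4 × 6.4 = 15.36.

15.36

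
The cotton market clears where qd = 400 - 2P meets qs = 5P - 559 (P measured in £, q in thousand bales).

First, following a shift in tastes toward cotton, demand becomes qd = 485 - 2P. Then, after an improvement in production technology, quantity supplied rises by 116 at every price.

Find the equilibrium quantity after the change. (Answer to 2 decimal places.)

219.86

Before the shock: 400 - 2P = 5P - 559 ⇒ 959 = 7P ⇒ P = 137, q = 126.
After the shift, demand is qd = 485 - 2P and supply is qs = 5P - 443.
Setting them equal: 485 - 2P = 5P - 443 → 928 = 7P, so P = 928/7 ≈ 132.5714 and q = 1539/7 ≈ 219.8571.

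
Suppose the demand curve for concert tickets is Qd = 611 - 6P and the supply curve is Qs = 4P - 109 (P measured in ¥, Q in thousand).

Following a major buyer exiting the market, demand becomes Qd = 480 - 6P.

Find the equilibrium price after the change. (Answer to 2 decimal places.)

Solve the original market: 611 - 6P = 4P - 109, hence P = 72 and Q = 179.
After the shift, demand is Qd = 480 - 6P and supply is Qs = 4P - 109.
Equate the new curves: 480 - 6P = 4P - 109, giving 589 = 10P, P = 58.9, Q = 126.6.

58.90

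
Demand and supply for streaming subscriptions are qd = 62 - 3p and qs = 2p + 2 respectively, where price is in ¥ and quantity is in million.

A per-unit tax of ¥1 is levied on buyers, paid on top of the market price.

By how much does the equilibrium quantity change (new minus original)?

Initially, 62 - 3p = 2p + 2, so 60 = 5p and p = 12, q = 26.
Since buyers pay the price plus the tax, the effective demand curve becomes qd = 59 - 3p.
New equilibrium: 59 - 3p = 2p + 2 ⇒ 57 = 5p ⇒ p = 11.4, q = 24.8.
Δq = 24.8 − 26 = -1.2.

-1.2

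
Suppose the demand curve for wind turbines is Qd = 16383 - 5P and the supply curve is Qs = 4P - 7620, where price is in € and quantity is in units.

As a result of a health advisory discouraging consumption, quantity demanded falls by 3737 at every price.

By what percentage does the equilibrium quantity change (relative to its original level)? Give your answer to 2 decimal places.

-54.49

Solve the original market: 16383 - 5P = 4P - 7620, hence P = 2667 and Q = 3048.
The new curves are Qd = 12646 - 5P (demand) and Qs = 4P - 7620 (supply).
Setting them equal: 12646 - 5P = 4P - 7620 → 20266 = 9P, so P = 20266/9 ≈ 2251.7778 and Q = 12484/9 ≈ 1387.1111.
%ΔQ = (1387.1111 − 3048) / 3048 × 100 = -54.49%.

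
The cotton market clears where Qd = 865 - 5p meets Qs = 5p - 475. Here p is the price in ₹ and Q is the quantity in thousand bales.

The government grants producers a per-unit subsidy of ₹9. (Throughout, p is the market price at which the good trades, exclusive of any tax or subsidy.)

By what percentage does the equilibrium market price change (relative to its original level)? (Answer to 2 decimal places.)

Solve the original market: 865 - 5p = 5p - 475, hence p = 134 and Q = 195.
Since sellers receive the price plus the subsidy, the effective supply curve becomes Qs = 5p - 430.
Setting them equal: 865 - 5p = 5p - 430 → 1295 = 10p, so p = 129.5 and Q = 217.5.
%Δp = (129.5 − 134) / 134 × 100 = -3.36%.

-3.36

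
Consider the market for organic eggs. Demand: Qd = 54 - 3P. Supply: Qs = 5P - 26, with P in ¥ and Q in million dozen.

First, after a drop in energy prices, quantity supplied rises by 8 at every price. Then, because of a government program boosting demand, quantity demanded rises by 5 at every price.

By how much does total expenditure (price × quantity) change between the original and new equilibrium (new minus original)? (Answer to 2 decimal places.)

+49.95

Solve the original market: 54 - 3P = 5P - 26, hence P = 10 and Q = 24.
With the change applied: demand Qd = 59 - 3P, supply Qs = 5P - 18.
Equate the new curves: 59 - 3P = 5P - 18, giving 77 = 8P, P = 9.625, Q = 30.125.
Expenditure moves from 10×24 = 240 to 9.625×30.125 = 289.953125; change = +49.95.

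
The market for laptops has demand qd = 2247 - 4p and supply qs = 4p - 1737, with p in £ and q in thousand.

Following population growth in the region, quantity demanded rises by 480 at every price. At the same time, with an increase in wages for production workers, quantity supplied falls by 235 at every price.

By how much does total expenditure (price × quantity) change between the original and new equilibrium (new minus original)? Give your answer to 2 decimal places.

Before the shock: 2247 - 4p = 4p - 1737 ⇒ 3984 = 8p ⇒ p = 498, q = 255.
The shock moves the curves to qd = 2727 - 4p and qs = 4p - 1972.
Equate the new curves: 2727 - 4p = 4p - 1972, giving 4699 = 8p, p = 587.375, q = 377.5.
Expenditure moves from 498×255 = 126990 to 587.375×377.5 = 221734.0625; change = +94744.06.

+94744.06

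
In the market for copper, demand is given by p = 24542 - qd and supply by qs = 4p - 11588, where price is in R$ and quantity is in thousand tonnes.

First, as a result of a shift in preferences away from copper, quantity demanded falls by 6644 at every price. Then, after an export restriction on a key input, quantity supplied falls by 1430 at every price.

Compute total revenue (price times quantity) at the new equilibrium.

Solve the original market: 24542 - p = 4p - 11588, hence p = 7226 and q = 17316.
The new curves are qd = 17898 - p (demand) and qs = 4p - 13018 (supply).
New equilibrium: 17898 - p = 4p - 13018 ⇒ 30916 = 5p ⇒ p = 6183.2, q = 11714.8.
New expenditure = 6183.2 × 11714.8 = 72434951.36.

72434951.36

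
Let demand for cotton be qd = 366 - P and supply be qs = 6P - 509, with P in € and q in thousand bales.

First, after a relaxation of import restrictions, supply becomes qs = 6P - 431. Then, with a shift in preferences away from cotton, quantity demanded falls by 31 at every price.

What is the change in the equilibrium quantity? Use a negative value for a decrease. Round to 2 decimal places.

Original equilibrium: 366 - P = 6P - 509 gives 875 = 7P, so P = 125 and q = 241.
After the shift, demand is qd = 335 - P and supply is qs = 6P - 431.
Clearing the new market: 335 - P = 6P - 431, so P = 766/7 ≈ 109.4286 and q = 1579/7 ≈ 225.5714.
Δq = 225.5714 − 241 = -15.43.

-15.43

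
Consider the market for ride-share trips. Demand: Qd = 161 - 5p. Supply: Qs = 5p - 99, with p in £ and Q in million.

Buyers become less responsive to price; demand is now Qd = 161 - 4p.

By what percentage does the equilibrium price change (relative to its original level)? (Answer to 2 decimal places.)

Solve the original market: 161 - 5p = 5p - 99, hence p = 26 and Q = 31.
The new curves are Qd = 161 - 4p (demand) and Qs = 5p - 99 (supply).
Setting them equal: 161 - 4p = 5p - 99 → 260 = 9p, so p = 260/9 ≈ 28.8889 and Q = 409/9 ≈ 45.4444.
%Δp = (28.8889 − 26) / 26 × 100 = +11.11%.

+11.11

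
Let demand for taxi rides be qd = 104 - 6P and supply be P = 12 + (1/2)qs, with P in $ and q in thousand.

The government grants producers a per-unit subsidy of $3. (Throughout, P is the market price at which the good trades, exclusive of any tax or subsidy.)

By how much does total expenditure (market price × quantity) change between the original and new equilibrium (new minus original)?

+62.625

Initially, 104 - 6P = 2P - 24, so 128 = 8P and P = 16, q = 8.
Since sellers receive the price plus the subsidy, the effective supply curve becomes qs = 2P - 18.
Equate the new curves: 104 - 6P = 2P - 18, giving 122 = 8P, P = 15.25, q = 12.5.
Expenditure moves from 16×8 = 128 to 15.25×12.5 = 190.625; change = +62.625.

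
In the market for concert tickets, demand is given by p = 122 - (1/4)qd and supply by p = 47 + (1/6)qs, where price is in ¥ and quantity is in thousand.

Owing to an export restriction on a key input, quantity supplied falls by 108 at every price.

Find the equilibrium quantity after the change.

Before the shock: 488 - 4p = 6p - 282 ⇒ 770 = 10p ⇒ p = 77, q = 180.
The shock moves the curves to qd = 488 - 4p and qs = 6p - 390.
Setting them equal: 488 - 4p = 6p - 390 → 878 = 10p, so p = 87.8 and q = 136.8.

136.8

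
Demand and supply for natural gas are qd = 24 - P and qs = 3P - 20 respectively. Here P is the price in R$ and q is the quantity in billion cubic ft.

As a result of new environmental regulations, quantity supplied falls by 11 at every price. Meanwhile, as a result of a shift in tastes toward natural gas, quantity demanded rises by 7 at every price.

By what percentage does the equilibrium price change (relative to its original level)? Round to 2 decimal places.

+40.91

Before the shock: 24 - P = 3P - 20 ⇒ 44 = 4P ⇒ P = 11, q = 13.
The new curves are qd = 31 - P (demand) and qs = 3P - 31 (supply).
New equilibrium: 31 - P = 3P - 31 ⇒ 62 = 4P ⇒ P = 15.5, q = 15.5.
%ΔP = (15.5 − 11) / 11 × 100 = +40.91%.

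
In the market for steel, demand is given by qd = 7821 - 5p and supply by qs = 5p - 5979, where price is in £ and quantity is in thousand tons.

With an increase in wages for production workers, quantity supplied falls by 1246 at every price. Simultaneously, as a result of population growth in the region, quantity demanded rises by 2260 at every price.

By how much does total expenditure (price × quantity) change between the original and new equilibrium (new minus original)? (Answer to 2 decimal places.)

Initially, 7821 - 5p = 5p - 5979, so 13800 = 10p and p = 1380, q = 921.
With the change applied: demand qd = 10081 - 5p, supply qs = 5p - 7225.
Equate the new curves: 10081 - 5p = 5p - 7225, giving 17306 = 10p, p = 1730.6, q = 1428.
Expenditure moves from 1380×921 = 1270980 to 1730.6×1428 = 2471296.8; change = +1200316.80.

+1200316.80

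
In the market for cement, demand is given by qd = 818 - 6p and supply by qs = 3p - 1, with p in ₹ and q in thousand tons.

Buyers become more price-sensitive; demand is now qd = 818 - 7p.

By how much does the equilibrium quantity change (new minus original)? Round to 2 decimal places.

-27.30

Before the shock: 818 - 6p = 3p - 1 ⇒ 819 = 9p ⇒ p = 91, q = 272.
After the shift, demand is qd = 818 - 7p and supply is qs = 3p - 1.
Clearing the new market: 818 - 7p = 3p - 1, so p = 81.9 and q = 244.7.
Δq = 244.7 − 272 = -27.30.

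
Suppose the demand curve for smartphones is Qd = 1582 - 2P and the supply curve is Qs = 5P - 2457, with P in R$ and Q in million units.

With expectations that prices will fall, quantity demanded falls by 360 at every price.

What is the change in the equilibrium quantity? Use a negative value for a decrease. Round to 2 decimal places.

-257.14

Before the shock: 1582 - 2P = 5P - 2457 ⇒ 4039 = 7P ⇒ P = 577, Q = 428.
The shock moves the curves to Qd = 1222 - 2P and Qs = 5P - 2457.
Clearing the new market: 1222 - 2P = 5P - 2457, so P = 3679/7 ≈ 525.5714 and Q = 1196/7 ≈ 170.8571.
ΔQ = 170.8571 − 428 = -257.14.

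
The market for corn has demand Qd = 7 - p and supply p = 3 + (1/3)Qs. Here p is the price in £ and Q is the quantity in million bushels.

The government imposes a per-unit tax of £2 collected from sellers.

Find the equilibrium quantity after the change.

Initially, 7 - p = 3p - 9, so 16 = 4p and p = 4, Q = 3.
Since sellers keep the price net of the tax, the effective supply curve becomes Qs = 3p - 15.
Equate the new curves: 7 - p = 3p - 15, giving 22 = 4p, p = 5.5, Q = 1.5.

1.5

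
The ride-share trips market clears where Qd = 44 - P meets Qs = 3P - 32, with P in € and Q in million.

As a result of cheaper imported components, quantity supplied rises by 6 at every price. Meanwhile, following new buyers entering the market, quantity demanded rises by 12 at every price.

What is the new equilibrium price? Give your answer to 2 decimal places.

20.50

Initially, 44 - P = 3P - 32, so 76 = 4P and P = 19, Q = 25.
With the change applied: demand Qd = 56 - P, supply Qs = 3P - 26.
Setting them equal: 56 - P = 3P - 26 → 82 = 4P, so P = 20.5 and Q = 35.5.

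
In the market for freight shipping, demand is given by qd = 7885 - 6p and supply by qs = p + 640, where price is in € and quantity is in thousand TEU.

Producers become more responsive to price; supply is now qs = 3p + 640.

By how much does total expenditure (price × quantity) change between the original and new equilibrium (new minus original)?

+725650

Before the shock: 7885 - 6p = p + 640 ⇒ 7245 = 7p ⇒ p = 1035, q = 1675.
The shock moves the curves to qd = 7885 - 6p and qs = 3p + 640.
Setting them equal: 7885 - 6p = 3p + 640 → 7245 = 9p, so p = 805 and q = 3055.
Expenditure moves from 1035×1675 = 1733625 to 805×3055 = 2459275; change = +725650.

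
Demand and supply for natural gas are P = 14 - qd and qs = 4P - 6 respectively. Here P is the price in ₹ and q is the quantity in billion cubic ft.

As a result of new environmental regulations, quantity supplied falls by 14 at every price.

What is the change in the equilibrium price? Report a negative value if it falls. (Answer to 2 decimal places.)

+2.80

Solve the original market: 14 - P = 4P - 6, hence P = 4 and q = 10.
The new curves are qd = 14 - P (demand) and qs = 4P - 20 (supply).
Equate the new curves: 14 - P = 4P - 20, giving 34 = 5P, P = 6.8, q = 7.2.
ΔP = 6.8 − 4 = +2.80.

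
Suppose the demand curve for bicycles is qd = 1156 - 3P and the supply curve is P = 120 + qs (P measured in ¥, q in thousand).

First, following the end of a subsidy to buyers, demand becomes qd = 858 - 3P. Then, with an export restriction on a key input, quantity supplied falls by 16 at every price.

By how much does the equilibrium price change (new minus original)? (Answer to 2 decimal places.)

Initially, 1156 - 3P = P - 120, so 1276 = 4P and P = 319, q = 199.
After the shift, demand is qd = 858 - 3P and supply is qs = P - 136.
Setting them equal: 858 - 3P = P - 136 → 994 = 4P, so P = 248.5 and q = 112.5.
ΔP = 248.5 − 319 = -70.50.

-70.50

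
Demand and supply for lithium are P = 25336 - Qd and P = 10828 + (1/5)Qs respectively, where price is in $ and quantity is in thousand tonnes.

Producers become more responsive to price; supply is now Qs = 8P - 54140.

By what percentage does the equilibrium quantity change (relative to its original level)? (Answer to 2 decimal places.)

+36.52

Initially, 25336 - P = 5P - 54140, so 79476 = 6P and P = 13246, Q = 12090.
After the shift, demand is Qd = 25336 - P and supply is Qs = 8P - 54140.
Clearing the new market: 25336 - P = 8P - 54140, so P = 26492/3 ≈ 8830.6667 and Q = 49516/3 ≈ 16505.3333.
%ΔQ = (16505.3333 − 12090) / 12090 × 100 = +36.52%.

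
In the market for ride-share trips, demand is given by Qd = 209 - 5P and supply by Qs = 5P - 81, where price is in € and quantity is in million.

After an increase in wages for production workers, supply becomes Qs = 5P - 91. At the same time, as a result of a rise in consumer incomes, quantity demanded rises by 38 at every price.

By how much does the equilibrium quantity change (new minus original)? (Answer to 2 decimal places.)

+14.00

Before the shock: 209 - 5P = 5P - 81 ⇒ 290 = 10P ⇒ P = 29, Q = 64.
After the shift, demand is Qd = 247 - 5P and supply is Qs = 5P - 91.
Setting them equal: 247 - 5P = 5P - 91 → 338 = 10P, so P = 33.8 and Q = 78.
ΔQ = 78 − 64 = +14.00.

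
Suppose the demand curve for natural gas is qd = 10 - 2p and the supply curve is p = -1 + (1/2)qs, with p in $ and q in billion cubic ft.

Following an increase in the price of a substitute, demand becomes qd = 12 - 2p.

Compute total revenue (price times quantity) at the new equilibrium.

Before the shock: 10 - 2p = 2p + 2 ⇒ 8 = 4p ⇒ p = 2, q = 6.
The new curves are qd = 12 - 2p (demand) and qs = 2p + 2 (supply).
New equilibrium: 12 - 2p = 2p + 2 ⇒ 10 = 4p ⇒ p = 2.5, q = 7.
New expenditure = 2.5 × 7 = 17.5.

17.5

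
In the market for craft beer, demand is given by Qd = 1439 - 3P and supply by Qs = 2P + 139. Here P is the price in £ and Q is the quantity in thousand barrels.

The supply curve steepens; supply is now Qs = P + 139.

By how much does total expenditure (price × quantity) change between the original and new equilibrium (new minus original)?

-20540

Initially, 1439 - 3P = 2P + 139, so 1300 = 5P and P = 260, Q = 659.
The new curves are Qd = 1439 - 3P (demand) and Qs = P + 139 (supply).
Clearing the new market: 1439 - 3P = P + 139, so P = 325 and Q = 464.
Expenditure moves from 260×659 = 171340 to 325×464 = 150800; change = -20540.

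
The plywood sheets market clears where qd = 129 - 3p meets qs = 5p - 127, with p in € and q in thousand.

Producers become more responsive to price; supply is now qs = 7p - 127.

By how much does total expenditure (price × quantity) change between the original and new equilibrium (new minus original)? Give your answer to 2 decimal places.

Before the shock: 129 - 3p = 5p - 127 ⇒ 256 = 8p ⇒ p = 32, q = 33.
The shock moves the curves to qd = 129 - 3p and qs = 7p - 127.
Setting them equal: 129 - 3p = 7p - 127 → 256 = 10p, so p = 25.6 and q = 52.2.
Expenditure moves from 32×33 = 1056 to 25.6×52.2 = 1336.32; change = +280.32.

+280.32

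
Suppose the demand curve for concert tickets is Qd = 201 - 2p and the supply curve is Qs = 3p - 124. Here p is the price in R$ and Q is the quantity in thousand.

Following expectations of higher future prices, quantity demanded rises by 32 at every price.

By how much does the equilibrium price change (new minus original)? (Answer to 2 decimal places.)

Initially, 201 - 2p = 3p - 124, so 325 = 5p and p = 65, Q = 71.
The new curves are Qd = 233 - 2p (demand) and Qs = 3p - 124 (supply).
Equate the new curves: 233 - 2p = 3p - 124, giving 357 = 5p, p = 71.4, Q = 90.2.
Δp = 71.4 − 65 = +6.40.

+6.40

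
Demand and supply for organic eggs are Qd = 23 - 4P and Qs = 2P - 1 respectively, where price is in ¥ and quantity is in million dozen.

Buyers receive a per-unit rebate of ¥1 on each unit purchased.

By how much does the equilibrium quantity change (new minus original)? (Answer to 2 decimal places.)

+1.33

Original equilibrium: 23 - 4P = 2P - 1 gives 24 = 6P, so P = 4 and Q = 7.
Since buyers' out-of-pocket price is the market price minus the rebate, the effective demand curve becomes Qd = 27 - 4P.
Equate the new curves: 27 - 4P = 2P - 1, giving 28 = 6P, P = 14/3 ≈ 4.6667, Q = 25/3 ≈ 8.3333.
ΔQ = 8.3333 − 7 = +1.33.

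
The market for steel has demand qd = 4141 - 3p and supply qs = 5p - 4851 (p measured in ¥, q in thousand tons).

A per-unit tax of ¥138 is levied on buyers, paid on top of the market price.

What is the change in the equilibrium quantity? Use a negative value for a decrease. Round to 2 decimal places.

-258.75

Initially, 4141 - 3p = 5p - 4851, so 8992 = 8p and p = 1124, q = 769.
Since buyers pay the price plus the tax, the effective demand curve becomes qd = 3727 - 3p.
Clearing the new market: 3727 - 3p = 5p - 4851, so p = 1072.25 and q = 510.25.
Δq = 510.25 − 769 = -258.75.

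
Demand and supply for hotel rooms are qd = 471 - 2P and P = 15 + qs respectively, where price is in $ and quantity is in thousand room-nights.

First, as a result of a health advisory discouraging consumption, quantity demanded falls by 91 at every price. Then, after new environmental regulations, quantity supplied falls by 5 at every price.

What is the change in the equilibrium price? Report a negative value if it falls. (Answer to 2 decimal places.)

Before the shock: 471 - 2P = P - 15 ⇒ 486 = 3P ⇒ P = 162, q = 147.
After the shift, demand is qd = 380 - 2P and supply is qs = P - 20.
Clearing the new market: 380 - 2P = P - 20, so P = 400/3 ≈ 133.3333 and q = 340/3 ≈ 113.3333.
ΔP = 133.3333 − 162 = -28.67.

-28.67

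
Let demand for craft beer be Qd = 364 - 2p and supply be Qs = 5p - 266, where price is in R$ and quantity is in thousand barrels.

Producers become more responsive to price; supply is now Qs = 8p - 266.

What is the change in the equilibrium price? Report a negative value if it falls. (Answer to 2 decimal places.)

-27.00

Before the shock: 364 - 2p = 5p - 266 ⇒ 630 = 7p ⇒ p = 90, Q = 184.
After the shift, demand is Qd = 364 - 2p and supply is Qs = 8p - 266.
Setting them equal: 364 - 2p = 8p - 266 → 630 = 10p, so p = 63 and Q = 238.
Δp = 63 − 90 = -27.00.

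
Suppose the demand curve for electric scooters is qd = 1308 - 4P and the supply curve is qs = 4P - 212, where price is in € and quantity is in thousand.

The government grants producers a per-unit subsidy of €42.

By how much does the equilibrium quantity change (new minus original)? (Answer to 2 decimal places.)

Before the shock: 1308 - 4P = 4P - 212 ⇒ 1520 = 8P ⇒ P = 190, q = 548.
Since sellers receive the price plus the subsidy, the effective supply curve becomes qs = 4P - 44.
New equilibrium: 1308 - 4P = 4P - 44 ⇒ 1352 = 8P ⇒ P = 169, q = 632.
Δq = 632 − 548 = +84.00.

+84.00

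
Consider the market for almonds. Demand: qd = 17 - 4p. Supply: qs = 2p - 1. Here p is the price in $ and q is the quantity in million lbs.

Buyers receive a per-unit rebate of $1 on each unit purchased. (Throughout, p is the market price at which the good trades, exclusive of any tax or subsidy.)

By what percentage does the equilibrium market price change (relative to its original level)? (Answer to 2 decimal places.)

Before the shock: 17 - 4p = 2p - 1 ⇒ 18 = 6p ⇒ p = 3, q = 5.
Since buyers' out-of-pocket price is the market price minus the rebate, the effective demand curve becomes qd = 21 - 4p.
Clearing the new market: 21 - 4p = 2p - 1, so p = 11/3 ≈ 3.6667 and q = 19/3 ≈ 6.3333.
%Δp = (3.6667 − 3) / 3 × 100 = +22.22%.

+22.22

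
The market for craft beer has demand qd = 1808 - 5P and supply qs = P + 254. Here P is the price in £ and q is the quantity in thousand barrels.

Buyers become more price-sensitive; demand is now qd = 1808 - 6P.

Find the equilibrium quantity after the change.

Solve the original market: 1808 - 5P = P + 254, hence P = 259 and q = 513.
After the shift, demand is qd = 1808 - 6P and supply is qs = P + 254.
Setting them equal: 1808 - 6P = P + 254 → 1554 = 7P, so P = 222 and q = 476.

476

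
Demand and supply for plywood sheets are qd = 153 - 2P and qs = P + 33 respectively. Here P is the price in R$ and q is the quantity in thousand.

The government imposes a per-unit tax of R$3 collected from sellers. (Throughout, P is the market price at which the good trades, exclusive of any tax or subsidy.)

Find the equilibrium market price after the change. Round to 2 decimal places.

41.00

Before the shock: 153 - 2P = P + 33 ⇒ 120 = 3P ⇒ P = 40, q = 73.
Since sellers keep the price net of the tax, the effective supply curve becomes qs = P + 30.
New equilibrium: 153 - 2P = P + 30 ⇒ 123 = 3P ⇒ P = 41, q = 71.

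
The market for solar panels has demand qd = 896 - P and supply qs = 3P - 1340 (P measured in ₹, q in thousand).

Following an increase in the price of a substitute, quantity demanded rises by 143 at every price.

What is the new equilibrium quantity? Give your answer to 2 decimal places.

444.25

Solve the original market: 896 - P = 3P - 1340, hence P = 559 and q = 337.
After the shift, demand is qd = 1039 - P and supply is qs = 3P - 1340.
Setting them equal: 1039 - P = 3P - 1340 → 2379 = 4P, so P = 594.75 and q = 444.25.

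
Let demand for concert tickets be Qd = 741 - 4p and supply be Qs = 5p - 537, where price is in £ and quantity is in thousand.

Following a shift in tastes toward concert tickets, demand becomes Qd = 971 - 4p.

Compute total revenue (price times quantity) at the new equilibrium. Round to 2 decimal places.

50396.99

Solve the original market: 741 - 4p = 5p - 537, hence p = 142 and Q = 173.
The new curves are Qd = 971 - 4p (demand) and Qs = 5p - 537 (supply).
Clearing the new market: 971 - 4p = 5p - 537, so p = 1508/9 ≈ 167.5556 and Q = 2707/9 ≈ 300.7778.
New expenditure = 167.5556 × 300.7778 = 50396.99.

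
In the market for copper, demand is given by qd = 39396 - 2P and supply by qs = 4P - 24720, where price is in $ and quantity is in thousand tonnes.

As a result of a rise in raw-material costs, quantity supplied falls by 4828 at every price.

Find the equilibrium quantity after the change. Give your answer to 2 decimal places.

Initially, 39396 - 2P = 4P - 24720, so 64116 = 6P and P = 10686, q = 18024.
With the change applied: demand qd = 39396 - 2P, supply qs = 4P - 29548.
New equilibrium: 39396 - 2P = 4P - 29548 ⇒ 68944 = 6P ⇒ P = 34472/3 ≈ 11490.6667, q = 49244/3 ≈ 16414.6667.

16414.67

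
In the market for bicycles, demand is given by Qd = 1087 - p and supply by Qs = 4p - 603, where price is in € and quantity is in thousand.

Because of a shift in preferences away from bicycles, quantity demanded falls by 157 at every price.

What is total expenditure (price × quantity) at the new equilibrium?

191134.44

Before the shock: 1087 - p = 4p - 603 ⇒ 1690 = 5p ⇒ p = 338, Q = 749.
The new curves are Qd = 930 - p (demand) and Qs = 4p - 603 (supply).
Equate the new curves: 930 - p = 4p - 603, giving 1533 = 5p, p = 306.6, Q = 623.4.
New expenditure = 306.6 × 623.4 = 191134.44.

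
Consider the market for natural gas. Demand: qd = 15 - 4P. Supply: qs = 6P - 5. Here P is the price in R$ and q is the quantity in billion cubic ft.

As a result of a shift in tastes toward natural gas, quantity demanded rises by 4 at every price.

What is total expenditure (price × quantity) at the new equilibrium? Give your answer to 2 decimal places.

Original equilibrium: 15 - 4P = 6P - 5 gives 20 = 10P, so P = 2 and q = 7.
With the change applied: demand qd = 19 - 4P, supply qs = 6P - 5.
New equilibrium: 19 - 4P = 6P - 5 ⇒ 24 = 10P ⇒ P = 2.4, q = 9.4.
New expenditure = 2.4 × 9.4 = 22.56.

22.56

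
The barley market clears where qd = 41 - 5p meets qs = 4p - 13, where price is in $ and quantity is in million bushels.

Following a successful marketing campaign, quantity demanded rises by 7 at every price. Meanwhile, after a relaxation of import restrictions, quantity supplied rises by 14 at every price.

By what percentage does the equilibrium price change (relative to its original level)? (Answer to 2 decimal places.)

Original equilibrium: 41 - 5p = 4p - 13 gives 54 = 9p, so p = 6 and q = 11.
After the shift, demand is qd = 48 - 5p and supply is qs = 4p + 1.
Clearing the new market: 48 - 5p = 4p + 1, so p = 47/9 ≈ 5.2222 and q = 197/9 ≈ 21.8889.
%Δp = (5.2222 − 6) / 6 × 100 = -12.96%.

-12.96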